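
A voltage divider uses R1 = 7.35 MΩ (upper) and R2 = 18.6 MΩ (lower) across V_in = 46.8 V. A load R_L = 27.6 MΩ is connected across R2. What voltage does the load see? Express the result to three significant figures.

V_out ≈ 28.2 V

The load sits in parallel with R2, giving an effective lower resistance R2' = R2·R_L/(R2+R_L) = 11.11 MΩ.
Voltage divider with the loaded lower leg: V_out = 46.8 × 11.11/(7.35 + 11.11) = 46.8 × 0.6019 = 28.17 V.
(Unloaded it would be 33.5 V; the load pulls it down.)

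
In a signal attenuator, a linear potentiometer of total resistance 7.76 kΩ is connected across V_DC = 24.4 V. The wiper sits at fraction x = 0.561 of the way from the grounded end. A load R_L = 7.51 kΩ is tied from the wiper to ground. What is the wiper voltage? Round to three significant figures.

Split the track: R_lower = x·R_p = 4.353 kΩ, R_upper = (1−x)·R_p = 3.407 kΩ.
(x·R_p) ‖ R_L = 2.756 kΩ.
V_out = 24.4 × 2.756/(3.407 + 2.756) = 10.91 V.
(Unloaded: V_out = x·V_DC = 13.7 V.)

V_out ≈ 10.9 V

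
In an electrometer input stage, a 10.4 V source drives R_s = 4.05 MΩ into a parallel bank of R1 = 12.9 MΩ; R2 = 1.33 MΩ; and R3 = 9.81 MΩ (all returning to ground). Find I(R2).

Combine the parallel branches: R_p = (1/12.9 + 1/1.33 + 1/9.81)⁻¹ = 1.074 MΩ.
Node voltage V_A = V_CC · R_p/(R_s + R_p) = 10.4 × 0.2096 = 2.179 V.
Branch current I = V_A/R2 = 2.179/1.33 = 1.639 µA.

I ≈ 1.64 µA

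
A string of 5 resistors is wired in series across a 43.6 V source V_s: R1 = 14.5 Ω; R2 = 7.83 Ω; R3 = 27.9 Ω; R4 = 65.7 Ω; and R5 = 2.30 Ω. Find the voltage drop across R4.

V ≈ 24.2 V

Total series resistance ΣR = 14.5 + 7.83 + 27.9 + 65.7 + 2.30 = 118.2 Ω.
V = V_s · R/ΣR = 43.6 × 0.5557 = 24.23 V.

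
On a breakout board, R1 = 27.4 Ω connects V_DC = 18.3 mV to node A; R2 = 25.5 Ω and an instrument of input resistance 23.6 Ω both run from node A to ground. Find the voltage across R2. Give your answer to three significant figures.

V_out ≈ 5.66 mV

First combine the lower leg with the load: R2 ‖ R_L = 12.26 Ω.
Now apply the divider: V_out = 18.3 × 0.3091 = 5.656 mV.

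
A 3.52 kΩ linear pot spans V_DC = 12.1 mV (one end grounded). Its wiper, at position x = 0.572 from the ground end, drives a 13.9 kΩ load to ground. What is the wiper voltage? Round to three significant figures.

Split the track: R_lower = x·R_p = 2.013 kΩ, R_upper = (1−x)·R_p = 1.507 kΩ.
R_L loads the lower segment: effective lower R = 1.759 kΩ.
Loaded-divider output: V_out = 12.1 × 0.5386 = 6.517 mV.
(Unloaded: V_out = x·V_DC = 6.92 mV.)

V_out ≈ 6.52 mV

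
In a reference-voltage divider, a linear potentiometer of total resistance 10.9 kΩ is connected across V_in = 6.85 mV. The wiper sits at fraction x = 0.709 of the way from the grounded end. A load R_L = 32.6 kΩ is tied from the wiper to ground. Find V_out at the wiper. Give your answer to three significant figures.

V_out ≈ 4.54 mV

The pot divides into 3.172 kΩ above the wiper and 7.728 kΩ below.
(x·R_p) ‖ R_L = 6.247 kΩ.
Loaded-divider output: V_out = 6.85 × 0.6632 = 4.543 mV.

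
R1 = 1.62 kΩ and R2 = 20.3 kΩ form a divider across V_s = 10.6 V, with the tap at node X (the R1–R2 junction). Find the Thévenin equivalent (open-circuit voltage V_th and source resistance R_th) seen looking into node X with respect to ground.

Open-circuit (no load on X): V_th = V_s · R2/(R1 + R2) = 10.6 × 20.3/(1.620 + 20.3) = 9.817 V.
Looking into X with the source shorted: R_th = R1·R2/(R1+R2) = 1.620 × 20.3/21.92 = 1.500 kΩ.

V_th ≈ 9.82 V, R_th ≈ 1.50 kΩ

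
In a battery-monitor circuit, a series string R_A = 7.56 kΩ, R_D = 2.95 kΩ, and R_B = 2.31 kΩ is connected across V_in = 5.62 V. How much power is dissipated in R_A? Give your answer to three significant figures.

The common current is I = 5.62/12.82 = 0.4384 mA.
P = I²R = 0.1922 × 7.56 = 1.453 mW.

P ≈ 1.45 mW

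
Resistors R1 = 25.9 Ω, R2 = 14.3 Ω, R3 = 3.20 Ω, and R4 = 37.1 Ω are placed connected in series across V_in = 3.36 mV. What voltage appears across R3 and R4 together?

Total series resistance ΣR = 25.9 + 14.3 + 3.20 + 37.1 = 80.50 Ω.
R_{R3..R4} = 3.20 + 37.1 = 40.30 Ω.
By the voltage-divider rule, V = 3.36 × 40.30/80.50 = 1.682 mV.

V ≈ 1.68 mV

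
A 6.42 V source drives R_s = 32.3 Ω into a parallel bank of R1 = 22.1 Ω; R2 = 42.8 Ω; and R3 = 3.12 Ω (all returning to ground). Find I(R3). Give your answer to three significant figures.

I ≈ 0.152 A

Combine the parallel branches: R_p = (1/22.1 + 1/42.8 + 1/3.12)⁻¹ = 2.570 Ω.
V_A = 6.42 × 2.570/34.87 = 0.4731 V.
Branch current I = V_A/R3 = 0.4731/3.12 = 0.1516 A.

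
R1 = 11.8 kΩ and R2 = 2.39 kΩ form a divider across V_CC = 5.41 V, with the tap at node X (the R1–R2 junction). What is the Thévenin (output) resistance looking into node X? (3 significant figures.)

Looking into X with the source shorted: R_th = R1·R2/(R1+R2) = 11.80 × 2.39/14.19 = 1.987 kΩ.

R_th ≈ 1.99 kΩ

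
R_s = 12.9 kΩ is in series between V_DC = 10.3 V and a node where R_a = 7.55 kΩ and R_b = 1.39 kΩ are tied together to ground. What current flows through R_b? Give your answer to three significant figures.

I ≈ 0.618 mA

Combine the parallel branches: R_p = (1/7.55 + 1/1.39)⁻¹ = 1.174 kΩ.
V_A = 10.3 × 1.174/14.07 = 0.8591 V.
Branch current I = V_A/R_b = 0.8591/1.39 = 0.6181 mA.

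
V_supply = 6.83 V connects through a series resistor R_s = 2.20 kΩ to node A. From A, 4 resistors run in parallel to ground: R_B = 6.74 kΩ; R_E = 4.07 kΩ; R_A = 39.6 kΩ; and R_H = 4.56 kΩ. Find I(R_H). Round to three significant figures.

I ≈ 0.623 mA

Equivalent of the parallel group: R_p = 1.566 kΩ.
V_A by voltage divider: V_A = 6.83 × 1.566/(2.20 + 1.566) = 2.840 V.
I(R_H) = V_A / R_H = 2.840/4.56 = 0.6228 mA.
(Check via current divider: I_total = 1.814 mA; share G_k/ΣG = 0.3434 → same result.)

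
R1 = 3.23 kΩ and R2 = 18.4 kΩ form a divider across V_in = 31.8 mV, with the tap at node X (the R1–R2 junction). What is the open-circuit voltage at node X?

With X open, the divider is unloaded: V_th = 31.8 × 18.4/21.63 = 27.05 mV.

V_th ≈ 27.1 mV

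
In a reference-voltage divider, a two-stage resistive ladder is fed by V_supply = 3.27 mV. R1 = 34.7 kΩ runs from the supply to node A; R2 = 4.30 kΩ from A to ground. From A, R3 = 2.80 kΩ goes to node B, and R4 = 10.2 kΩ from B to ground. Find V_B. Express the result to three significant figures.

The second stage (R3 + R4 = 13.00 kΩ) loads node A in parallel with R2.
R2 ‖ (R3+R4) = 3.231 kΩ.
V_A = 3.27 × 3.231/(34.7 + 3.231) = 0.2786 mV.
V_B = V_A × 0.7846 = 0.2186 mV.

V_B ≈ 0.219 mV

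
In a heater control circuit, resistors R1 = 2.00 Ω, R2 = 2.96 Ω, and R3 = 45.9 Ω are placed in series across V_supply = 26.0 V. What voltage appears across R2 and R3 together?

Total series resistance ΣR = 2.00 + 2.96 + 45.9 = 50.86 Ω.
R_{R2..R3} = 2.96 + 45.9 = 48.86 Ω.
Voltage divider: V = V_supply · (48.86 / 50.86) = 26.0 × 0.9607 = 24.98 V.

V ≈ 25.0 V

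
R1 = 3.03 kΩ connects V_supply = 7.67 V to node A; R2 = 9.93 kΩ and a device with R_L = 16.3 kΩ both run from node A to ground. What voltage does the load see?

V_out ≈ 5.14 V

The load sits in parallel with R2, giving an effective lower resistance R2' = R2·R_L/(R2+R_L) = 6.171 kΩ.
Now apply the divider: V_out = 7.67 × 0.6707 = 5.144 V.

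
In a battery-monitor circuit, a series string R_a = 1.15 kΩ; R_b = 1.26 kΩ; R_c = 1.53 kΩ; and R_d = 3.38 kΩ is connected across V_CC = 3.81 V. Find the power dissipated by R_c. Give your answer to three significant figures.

P ≈ 0.414 mW

Series current I = V_CC/ΣR = 3.81/7.320 = 0.5205 mA.
P(R_c) = I²·R_c = (0.5205)² × 1.53 = 0.4145 mW.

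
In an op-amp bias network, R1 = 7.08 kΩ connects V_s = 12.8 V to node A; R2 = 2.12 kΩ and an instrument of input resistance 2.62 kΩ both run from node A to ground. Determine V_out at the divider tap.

R2 ‖ R_L = (2.12 × 2.62)/(2.12 + 2.62) = 1.172 kΩ.
Now apply the divider: V_out = 12.8 × 0.1420 = 1.818 V.
(Unloaded it would be 2.95 V; the load pulls it down.)

V_out ≈ 1.82 V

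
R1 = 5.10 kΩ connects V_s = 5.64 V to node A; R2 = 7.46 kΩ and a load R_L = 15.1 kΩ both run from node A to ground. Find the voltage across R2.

First combine the lower leg with the load: R2 ‖ R_L = 4.993 kΩ.
Then V_out = V_s · R2'/(R1 + R2') = 5.64 × 4.993/10.09 = 2.790 V.
(Unloaded it would be 3.35 V; the load pulls it down.)

V_out ≈ 2.79 V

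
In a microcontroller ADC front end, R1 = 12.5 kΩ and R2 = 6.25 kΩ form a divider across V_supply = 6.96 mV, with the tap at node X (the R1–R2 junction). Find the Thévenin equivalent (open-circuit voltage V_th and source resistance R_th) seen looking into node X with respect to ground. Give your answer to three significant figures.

V_th ≈ 2.32 mV, R_th ≈ 4.17 kΩ

V_th is the unloaded tap voltage: V_supply · R2/(R1+R2) = 6.96 × 0.3333 = 2.320 mV.
Zeroing V_supply shorts the top of R1 to ground, so R_th = R1 ‖ R2 = 4.167 kΩ.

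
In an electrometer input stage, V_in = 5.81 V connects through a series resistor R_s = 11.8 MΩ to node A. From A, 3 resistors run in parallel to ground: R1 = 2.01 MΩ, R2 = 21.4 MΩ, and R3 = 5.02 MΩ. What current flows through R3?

I ≈ 0.118 µA

Equivalent of the parallel group: R_p = 1.345 MΩ.
V_A by voltage divider: V_A = 5.81 × 1.345/(11.8 + 1.345) = 0.5945 V.
I(R3) = V_A / R3 = 0.5945/5.02 = 0.1184 µA.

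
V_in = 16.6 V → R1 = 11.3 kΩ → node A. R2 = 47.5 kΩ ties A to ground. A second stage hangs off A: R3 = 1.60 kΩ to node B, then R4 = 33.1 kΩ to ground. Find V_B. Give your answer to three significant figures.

The second stage (R3 + R4 = 34.70 kΩ) loads node A in parallel with R2.
R2 ‖ (R3+R4) = 20.05 kΩ.
So V_A = 16.6 × 0.6396 = 10.62 V.
Then the unloaded second divider: V_B = V_A × R4/(R3+R4) = 10.62 × 0.9539 = 10.13 V.

V_B ≈ 10.1 V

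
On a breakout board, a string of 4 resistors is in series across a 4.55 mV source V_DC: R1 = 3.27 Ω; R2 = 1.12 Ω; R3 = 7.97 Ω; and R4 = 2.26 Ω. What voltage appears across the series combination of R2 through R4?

ΣR = 3.27 + 1.12 + 7.97 + 2.26 = 14.62 Ω.
R_{R2..R4} = 1.12 + 7.97 + 2.26 = 11.35 Ω.
V = V_DC · R/ΣR = 4.55 × 0.7763 = 3.532 mV.

V ≈ 3.53 mV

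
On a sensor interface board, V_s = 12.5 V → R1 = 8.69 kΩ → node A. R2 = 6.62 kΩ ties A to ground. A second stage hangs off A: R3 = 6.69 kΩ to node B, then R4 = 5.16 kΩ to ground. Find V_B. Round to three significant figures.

V_B ≈ 1.79 V

Looking into the second stage from A: R3 + R4 = 11.85 kΩ appears in parallel with R2.
Effective lower resistance at A: R2 ‖ 11.85 = 4.247 kΩ.
V_A = 12.5 × 4.247/(8.69 + 4.247) = 4.104 V.
V_B = V_A × 0.4354 = 1.787 V.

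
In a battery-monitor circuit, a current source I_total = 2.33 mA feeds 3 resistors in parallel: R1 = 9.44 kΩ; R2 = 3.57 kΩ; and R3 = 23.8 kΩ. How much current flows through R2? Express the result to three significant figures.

I ≈ 1.52 mA

Total conductance ΣG = 1/9.44 + 1/3.57 + 1/23.8 = 0.4281 (units of 1/kΩ).
By the current-divider rule, I = I_total · G_k/ΣG = 2.33 × 0.6544 = 1.525 mA.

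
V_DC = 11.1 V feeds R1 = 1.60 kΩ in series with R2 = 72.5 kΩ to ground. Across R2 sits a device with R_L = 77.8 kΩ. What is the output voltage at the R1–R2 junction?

V_out ≈ 10.6 V

First combine the lower leg with the load: R2 ‖ R_L = 37.53 kΩ.
Now apply the divider: V_out = 11.1 × 0.9591 = 10.65 V.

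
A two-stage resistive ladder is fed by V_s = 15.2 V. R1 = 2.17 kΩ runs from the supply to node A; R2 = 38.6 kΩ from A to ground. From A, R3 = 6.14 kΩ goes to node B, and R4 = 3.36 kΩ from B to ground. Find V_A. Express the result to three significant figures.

V_A ≈ 11.8 V

Looking into the second stage from A: R3 + R4 = 9.500 kΩ appears in parallel with R2.
R2 ‖ (R3+R4) = 7.624 kΩ.
First divider: V_A = V_s · 7.624/(2.17 + 7.624) = 11.83 V.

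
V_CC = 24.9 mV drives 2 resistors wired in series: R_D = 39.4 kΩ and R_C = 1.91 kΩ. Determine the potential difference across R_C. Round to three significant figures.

Total series resistance ΣR = 39.4 + 1.91 = 41.31 kΩ.
V = V_CC · R/ΣR = 24.9 × 0.04624 = 1.151 mV.

V ≈ 1.15 mV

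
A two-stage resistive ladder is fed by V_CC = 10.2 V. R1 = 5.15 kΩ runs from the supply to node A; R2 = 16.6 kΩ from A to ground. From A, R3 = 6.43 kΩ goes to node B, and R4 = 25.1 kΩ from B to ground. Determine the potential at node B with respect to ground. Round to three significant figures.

V_B ≈ 5.51 V

Looking into the second stage from A: R3 + R4 = 31.53 kΩ appears in parallel with R2.
R2 ‖ (R3+R4) = 10.87 kΩ.
V_A = 10.2 × 10.87/(5.15 + 10.87) = 6.922 V.
Then the unloaded second divider: V_B = V_A × R4/(R3+R4) = 6.922 × 0.7961 = 5.510 V.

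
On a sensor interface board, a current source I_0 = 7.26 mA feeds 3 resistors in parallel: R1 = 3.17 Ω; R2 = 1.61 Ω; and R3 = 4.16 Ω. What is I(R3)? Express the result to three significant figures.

I ≈ 1.48 mA

Total conductance ΣG = 1/3.17 + 1/1.61 + 1/4.16 = 1.177 (units of 1/Ω).
R3 takes the fraction G_k/ΣG = 0.2404/1.177 = 0.2042, so I = 7.26 × 0.2042 = 1.483 mA.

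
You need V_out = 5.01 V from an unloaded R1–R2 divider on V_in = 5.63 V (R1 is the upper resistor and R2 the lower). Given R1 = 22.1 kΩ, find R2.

R2 ≈ 179 kΩ

V_out/V_in = R2/(R1+R2) = 0.8899.
R2 = R1 · 0.8899/(1 − 0.8899) = 178.6 kΩ.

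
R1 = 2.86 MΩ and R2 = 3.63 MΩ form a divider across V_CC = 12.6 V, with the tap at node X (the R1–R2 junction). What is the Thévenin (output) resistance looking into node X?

Zeroing V_CC shorts the top of R1 to ground, so R_th = R1 ‖ R2 = 1.600 MΩ.

R_th ≈ 1.60 MΩ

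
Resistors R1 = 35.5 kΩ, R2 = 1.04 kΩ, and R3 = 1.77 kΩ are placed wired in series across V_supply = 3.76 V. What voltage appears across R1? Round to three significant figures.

Series total: ΣR = 35.5 + 1.04 + 1.77 = 38.31 kΩ.
V = V_supply · R/ΣR = 3.76 × 0.9267 = 3.484 V.

V ≈ 3.48 V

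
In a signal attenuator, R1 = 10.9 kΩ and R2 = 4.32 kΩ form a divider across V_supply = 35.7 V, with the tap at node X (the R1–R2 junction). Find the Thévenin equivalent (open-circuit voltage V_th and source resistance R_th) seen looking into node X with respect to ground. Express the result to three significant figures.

Open-circuit (no load on X): V_th = V_supply · R2/(R1 + R2) = 35.7 × 4.32/(10.90 + 4.32) = 10.13 V.
Looking into X with the source shorted: R_th = R1·R2/(R1+R2) = 10.90 × 4.32/15.22 = 3.094 kΩ.

V_th ≈ 10.1 V, R_th ≈ 3.09 kΩ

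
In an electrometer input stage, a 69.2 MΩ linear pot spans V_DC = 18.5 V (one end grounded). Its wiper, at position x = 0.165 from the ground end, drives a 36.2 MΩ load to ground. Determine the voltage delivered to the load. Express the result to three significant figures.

The pot divides into 57.78 MΩ above the wiper and 11.42 MΩ below.
(x·R_p) ‖ R_L = 8.680 MΩ.
V_out = 18.5 × 8.680/(57.78 + 8.680) = 2.416 V.

V_out ≈ 2.42 V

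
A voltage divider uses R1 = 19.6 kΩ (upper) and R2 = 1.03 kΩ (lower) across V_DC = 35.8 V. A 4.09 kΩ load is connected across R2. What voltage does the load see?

V_out ≈ 1.44 V

The load sits in parallel with R2, giving an effective lower resistance R2' = R2·R_L/(R2+R_L) = 0.8228 kΩ.
Then V_out = V_DC · R2'/(R1 + R2') = 35.8 × 0.8228/20.42 = 1.442 V.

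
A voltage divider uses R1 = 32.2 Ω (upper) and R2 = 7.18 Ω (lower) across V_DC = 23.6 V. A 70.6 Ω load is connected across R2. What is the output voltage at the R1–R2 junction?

The load sits in parallel with R2, giving an effective lower resistance R2' = R2·R_L/(R2+R_L) = 6.517 Ω.
Voltage divider with the loaded lower leg: V_out = 23.6 × 6.517/(32.2 + 6.517) = 23.6 × 0.1683 = 3.973 V.

V_out ≈ 3.97 V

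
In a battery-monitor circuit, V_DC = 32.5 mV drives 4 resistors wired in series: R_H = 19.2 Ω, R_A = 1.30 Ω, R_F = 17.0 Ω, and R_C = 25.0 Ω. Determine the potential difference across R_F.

V ≈ 8.84 mV

Series total: ΣR = 19.2 + 1.30 + 17.0 + 25.0 = 62.50 Ω.
V = V_DC · R/ΣR = 32.5 × 0.2720 = 8.840 mV.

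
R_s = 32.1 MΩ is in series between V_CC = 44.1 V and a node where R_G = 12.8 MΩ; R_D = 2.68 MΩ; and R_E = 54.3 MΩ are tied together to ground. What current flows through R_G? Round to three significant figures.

I ≈ 0.214 µA

Combine the parallel branches: R_p = (1/12.8 + 1/2.68 + 1/54.3)⁻¹ = 2.129 MΩ.
Node voltage V_A = V_CC · R_p/(R_s + R_p) = 44.1 × 0.06220 = 2.743 V.
I(R_G) = V_A / R_G = 2.743/12.8 = 0.2143 µA.
(Check via current divider: I_total = 1.288 µA; share G_k/ΣG = 0.1663 → same result.)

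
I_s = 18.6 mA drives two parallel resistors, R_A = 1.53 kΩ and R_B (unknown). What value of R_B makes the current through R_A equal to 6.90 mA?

R_B ≈ 0.902 kΩ

Two-branch current divider: I_A = I_s · R_B/(R_A + R_B).
6.90/18.6 = R_B/(R_A + R_B) → R_B = R_A · (0.3710)/(1 − 0.3710) = 1.53 × 0.5897 = 0.9023 kΩ.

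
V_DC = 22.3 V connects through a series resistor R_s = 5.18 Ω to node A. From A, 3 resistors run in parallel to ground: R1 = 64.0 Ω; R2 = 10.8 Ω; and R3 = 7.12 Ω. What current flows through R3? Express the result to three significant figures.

Combine the parallel branches: R_p = (1/64.0 + 1/10.8 + 1/7.12)⁻¹ = 4.021 Ω.
V_A by voltage divider: V_A = 22.3 × 4.021/(5.18 + 4.021) = 9.746 V.
Branch current I = V_A/R3 = 9.746/7.12 = 1.369 A.
(Equivalently: I_total = 2.424 A, then current-divider fraction G_k/ΣG = 0.5648.)

I ≈ 1.37 A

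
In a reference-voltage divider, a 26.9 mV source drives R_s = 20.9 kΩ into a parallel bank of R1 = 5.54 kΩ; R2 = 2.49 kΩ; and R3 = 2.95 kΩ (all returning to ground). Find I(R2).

I ≈ 0.533 µA

Equivalent of the parallel group: R_p = 1.086 kΩ.
V_A = 26.9 × 1.086/21.99 = 1.328 mV.
Branch current I = V_A/R2 = 1.328/2.49 = 0.5335 µA.
(Equivalently: I_total = 1.224 µA, then current-divider fraction G_k/ΣG = 0.4360.)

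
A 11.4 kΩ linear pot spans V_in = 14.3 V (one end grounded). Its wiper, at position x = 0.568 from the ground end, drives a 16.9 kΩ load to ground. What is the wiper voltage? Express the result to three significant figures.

V_out ≈ 6.97 V

Split the track: R_lower = x·R_p = 6.475 kΩ, R_upper = (1−x)·R_p = 4.925 kΩ.
Lower segment in parallel with the load: 6.475 ‖ 16.9 = 4.681 kΩ.
V_out = 14.3 × 4.681/(4.925 + 4.681) = 6.969 V.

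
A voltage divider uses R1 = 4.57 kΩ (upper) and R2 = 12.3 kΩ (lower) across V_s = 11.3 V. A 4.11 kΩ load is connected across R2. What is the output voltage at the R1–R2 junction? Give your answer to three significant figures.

First combine the lower leg with the load: R2 ‖ R_L = 3.081 kΩ.
Now apply the divider: V_out = 11.3 × 0.4027 = 4.550 V.

V_out ≈ 4.55 V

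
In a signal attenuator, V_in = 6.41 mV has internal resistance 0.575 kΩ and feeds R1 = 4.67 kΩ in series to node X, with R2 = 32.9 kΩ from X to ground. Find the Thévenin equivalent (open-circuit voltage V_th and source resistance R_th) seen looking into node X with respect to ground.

V_th ≈ 5.53 mV, R_th ≈ 4.52 kΩ

R1' = 0.575 + 4.67 = 5.245 kΩ (source resistance + R1).
With X open, the divider is unloaded: V_th = 6.41 × 32.9/38.14 = 5.529 mV.
Zeroing V_in shorts the top of R1' to ground, so R_th = R1' ‖ R2 = 4.524 kΩ.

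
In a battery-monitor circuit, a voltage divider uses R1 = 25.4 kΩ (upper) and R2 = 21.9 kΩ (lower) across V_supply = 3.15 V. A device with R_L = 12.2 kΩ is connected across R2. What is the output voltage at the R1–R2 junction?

First combine the lower leg with the load: R2 ‖ R_L = 7.835 kΩ.
Then V_out = V_supply · R2'/(R1 + R2') = 3.15 × 7.835/33.24 = 0.7426 V.

V_out ≈ 0.743 V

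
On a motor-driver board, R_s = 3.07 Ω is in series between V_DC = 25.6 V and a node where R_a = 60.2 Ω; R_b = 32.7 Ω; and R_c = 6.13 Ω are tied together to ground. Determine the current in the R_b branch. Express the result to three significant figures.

Parallel bank: R_p = 1/(1/60.2 + 1/32.7 + 1/6.13) = 4.755 Ω.
V_A = 25.6 × 4.755/7.825 = 15.56 V.
Branch current I = V_A/R_b = 15.56/32.7 = 0.4757 A.
(Check via current divider: I_total = 3.272 A; share G_k/ΣG = 0.1454 → same result.)

I ≈ 0.476 A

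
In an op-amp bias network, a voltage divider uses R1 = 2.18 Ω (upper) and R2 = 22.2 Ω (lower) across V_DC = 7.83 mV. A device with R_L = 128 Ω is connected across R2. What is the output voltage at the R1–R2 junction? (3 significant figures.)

V_out ≈ 7.02 mV

First combine the lower leg with the load: R2 ‖ R_L = 18.92 Ω.
Now apply the divider: V_out = 7.83 × 0.8967 = 7.021 mV.
(Unloaded it would be 7.13 mV; the load pulls it down.)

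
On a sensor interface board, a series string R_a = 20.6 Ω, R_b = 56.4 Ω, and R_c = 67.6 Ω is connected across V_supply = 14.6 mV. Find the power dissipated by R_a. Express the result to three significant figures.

Series current I = V_supply/ΣR = 14.6/144.6 = 0.1010 mA.
P(R_a) = I²·R_a = (0.1010)² × 20.6 = 0.2100 µW.

P ≈ 0.210 µW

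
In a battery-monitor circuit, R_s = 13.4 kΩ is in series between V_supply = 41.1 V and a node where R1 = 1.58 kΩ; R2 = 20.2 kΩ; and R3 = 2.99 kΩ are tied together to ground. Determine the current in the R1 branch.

I ≈ 1.78 mA

Combine the parallel branches: R_p = (1/1.58 + 1/20.2 + 1/2.99)⁻¹ = 0.9834 kΩ.
V_A = 41.1 × 0.9834/14.38 = 2.810 V.
I(R1) = V_A / R1 = 2.810/1.58 = 1.779 mA.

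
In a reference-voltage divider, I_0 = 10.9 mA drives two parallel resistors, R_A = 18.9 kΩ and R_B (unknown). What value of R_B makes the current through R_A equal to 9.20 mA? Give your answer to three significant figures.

Two-branch current divider: I_A = I_0 · R_B/(R_A + R_B).
With f = 0.8440, R_B = R_A · f/(1−f) = 18.9 × 5.412 = 102.3 kΩ.

R_B ≈ 102 kΩ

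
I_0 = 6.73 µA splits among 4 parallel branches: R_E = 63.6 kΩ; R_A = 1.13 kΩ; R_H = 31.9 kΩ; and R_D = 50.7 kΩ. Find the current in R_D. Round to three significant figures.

ΣG = 1/63.6 + 1/1.13 + 1/31.9 + 1/50.7 = 0.9518.
R_D takes the fraction G_k/ΣG = 0.01972/0.9518 = 0.02072, so I = 6.73 × 0.02072 = 0.1395 µA.

I ≈ 0.139 µA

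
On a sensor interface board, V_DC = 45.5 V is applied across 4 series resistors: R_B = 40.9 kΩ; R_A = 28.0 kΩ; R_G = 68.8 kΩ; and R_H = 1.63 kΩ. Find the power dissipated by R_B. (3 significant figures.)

ΣR = 139.3 kΩ → I = 45.5/139.3 = 0.3266 mA.
P(R_B) = I²·R_B = (0.3266)² × 40.9 = 4.362 mW.

P ≈ 4.36 mW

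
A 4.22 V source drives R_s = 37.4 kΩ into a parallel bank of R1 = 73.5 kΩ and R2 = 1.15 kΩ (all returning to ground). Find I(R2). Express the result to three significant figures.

Equivalent of the parallel group: R_p = 1.132 kΩ.
V_A = 4.22 × 1.132/38.53 = 0.1240 V.
Branch current I = V_A/R2 = 0.1240/1.15 = 0.1078 mA.

I ≈ 0.108 mA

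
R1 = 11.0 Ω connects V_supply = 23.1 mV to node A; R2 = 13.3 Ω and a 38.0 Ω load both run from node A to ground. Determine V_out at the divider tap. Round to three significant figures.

The load sits in parallel with R2, giving an effective lower resistance R2' = R2·R_L/(R2+R_L) = 9.852 Ω.
Now apply the divider: V_out = 23.1 × 0.4725 = 10.91 mV.

V_out ≈ 10.9 mV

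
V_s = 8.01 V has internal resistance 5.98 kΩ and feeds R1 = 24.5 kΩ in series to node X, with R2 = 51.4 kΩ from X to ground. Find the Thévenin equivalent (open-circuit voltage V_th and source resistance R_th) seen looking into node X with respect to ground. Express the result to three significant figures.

R1' = 5.98 + 24.5 = 30.48 kΩ (source resistance + R1).
With X open, the divider is unloaded: V_th = 8.01 × 51.4/81.88 = 5.028 V.
With V_s suppressed (replaced by a short), R_th = R1' ‖ R2 = (30.48 × 51.4)/(30.48 + 51.4) = 19.13 kΩ.

V_th ≈ 5.03 V, R_th ≈ 19.1 kΩ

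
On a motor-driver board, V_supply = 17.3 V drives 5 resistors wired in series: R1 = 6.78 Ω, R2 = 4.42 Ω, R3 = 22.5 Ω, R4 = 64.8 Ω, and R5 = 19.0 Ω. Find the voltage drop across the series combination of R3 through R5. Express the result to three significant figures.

Total series resistance ΣR = 6.78 + 4.42 + 22.5 + 64.8 + 19.0 = 117.5 Ω.
R_{R3..R5} = 22.5 + 64.8 + 19.0 = 106.3 Ω.
By the voltage-divider rule, V = 17.3 × 106.3/117.5 = 15.65 V.

V ≈ 15.7 V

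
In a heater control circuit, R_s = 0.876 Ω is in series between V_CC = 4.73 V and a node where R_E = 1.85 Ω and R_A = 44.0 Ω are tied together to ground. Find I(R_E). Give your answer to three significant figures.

Combine the parallel branches: R_p = (1/1.85 + 1/44.0)⁻¹ = 1.775 Ω.
Node voltage V_A = V_CC · R_p/(R_s + R_p) = 4.73 × 0.6696 = 3.167 V.
Branch current I = V_A/R_E = 3.167/1.85 = 1.712 A.

I ≈ 1.71 A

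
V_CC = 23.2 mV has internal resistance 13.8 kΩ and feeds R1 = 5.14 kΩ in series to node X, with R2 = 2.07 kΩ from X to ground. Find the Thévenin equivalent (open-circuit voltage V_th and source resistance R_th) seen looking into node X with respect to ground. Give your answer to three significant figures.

V_th ≈ 2.29 mV, R_th ≈ 1.87 kΩ

R1' = 13.8 + 5.14 = 18.94 kΩ (source resistance + R1).
With X open, the divider is unloaded: V_th = 23.2 × 2.07/21.01 = 2.286 mV.
Zeroing V_CC shorts the top of R1' to ground, so R_th = R1' ‖ R2 = 1.866 kΩ.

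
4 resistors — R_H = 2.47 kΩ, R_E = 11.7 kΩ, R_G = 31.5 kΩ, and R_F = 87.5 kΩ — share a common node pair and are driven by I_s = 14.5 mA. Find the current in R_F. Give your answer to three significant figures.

ΣG = 1/2.47 + 1/11.7 + 1/31.5 + 1/87.5 = 0.5335.
By the current-divider rule, I = I_s · G_k/ΣG = 14.5 × 0.02142 = 0.3106 mA.

I ≈ 0.311 mA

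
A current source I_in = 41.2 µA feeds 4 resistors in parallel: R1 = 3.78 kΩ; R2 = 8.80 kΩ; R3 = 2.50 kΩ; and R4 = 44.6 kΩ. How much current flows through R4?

I ≈ 1.15 µA

Total conductance ΣG = 1/3.78 + 1/8.80 + 1/2.50 + 1/44.6 = 0.8006 (units of 1/kΩ).
R4 takes the fraction G_k/ΣG = 0.02242/0.8006 = 0.02801, so I = 41.2 × 0.02801 = 1.154 µA.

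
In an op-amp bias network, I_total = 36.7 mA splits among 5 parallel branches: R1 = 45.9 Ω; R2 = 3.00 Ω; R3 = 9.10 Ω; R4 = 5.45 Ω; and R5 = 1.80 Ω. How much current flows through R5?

ΣG = 1/45.9 + 1/3.00 + 1/9.10 + 1/5.45 + 1/1.80 = 1.204.
R5 takes the fraction G_k/ΣG = 0.5556/1.204 = 0.4614, so I = 36.7 × 0.4614 = 16.93 mA.

I ≈ 16.9 mA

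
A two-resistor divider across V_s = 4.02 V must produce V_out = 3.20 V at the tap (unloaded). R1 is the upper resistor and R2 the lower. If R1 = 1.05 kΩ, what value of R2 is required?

The divider ratio is R2/(R1+R2) = 3.20/4.02 = 0.7960.
Rearranging, R2 = R1·k/(1−k) = 1.05 × 3.902 = 4.098 kΩ.

R2 ≈ 4.10 kΩ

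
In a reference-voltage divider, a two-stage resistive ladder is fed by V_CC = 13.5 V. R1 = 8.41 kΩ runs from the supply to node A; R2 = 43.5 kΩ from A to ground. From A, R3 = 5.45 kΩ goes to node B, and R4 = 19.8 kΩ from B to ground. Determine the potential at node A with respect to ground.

V_A ≈ 8.84 V

The second stage (R3 + R4 = 25.25 kΩ) loads node A in parallel with R2.
Effective lower resistance at A: R2 ‖ 25.25 = 15.98 kΩ.
V_A = 13.5 × 15.98/(8.41 + 15.98) = 8.844 V.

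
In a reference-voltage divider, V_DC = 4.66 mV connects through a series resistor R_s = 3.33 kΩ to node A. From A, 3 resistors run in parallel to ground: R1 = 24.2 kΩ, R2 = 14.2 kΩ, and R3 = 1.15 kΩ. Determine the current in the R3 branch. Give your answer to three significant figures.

I ≈ 0.949 µA

Equivalent of the parallel group: R_p = 1.019 kΩ.
Node voltage V_A = V_DC · R_p/(R_s + R_p) = 4.66 × 0.2343 = 1.092 mV.
I(R3) = V_A / R3 = 1.092/1.15 = 0.9495 µA.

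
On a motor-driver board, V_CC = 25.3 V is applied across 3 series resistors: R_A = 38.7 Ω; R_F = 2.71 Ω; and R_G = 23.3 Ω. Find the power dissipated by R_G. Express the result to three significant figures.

ΣR = 64.71 Ω → I = 25.3/64.71 = 0.3910 A.
P(R_G) = I²·R_G = (0.3910)² × 23.3 = 3.562 W.

P ≈ 3.56 W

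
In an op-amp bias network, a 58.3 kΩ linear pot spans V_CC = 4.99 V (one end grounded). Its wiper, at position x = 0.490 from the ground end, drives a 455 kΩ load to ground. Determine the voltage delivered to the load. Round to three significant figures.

V_out ≈ 2.37 V

Split the track: R_lower = x·R_p = 28.57 kΩ, R_upper = (1−x)·R_p = 29.73 kΩ.
(x·R_p) ‖ R_L = 26.88 kΩ.
Then V_out = V_CC · 26.88/(29.73 + 26.88) = 2.369 V.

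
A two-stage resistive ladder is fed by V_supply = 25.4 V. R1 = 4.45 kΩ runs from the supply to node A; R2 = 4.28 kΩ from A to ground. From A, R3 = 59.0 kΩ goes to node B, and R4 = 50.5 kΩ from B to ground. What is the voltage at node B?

The second stage (R3 + R4 = 109.5 kΩ) loads node A in parallel with R2.
R2 ‖ (R3+R4) = 4.119 kΩ.
V_A = 25.4 × 4.119/(4.45 + 4.119) = 12.21 V.
Then the unloaded second divider: V_B = V_A × R4/(R3+R4) = 12.21 × 0.4612 = 5.631 V.

V_B ≈ 5.63 V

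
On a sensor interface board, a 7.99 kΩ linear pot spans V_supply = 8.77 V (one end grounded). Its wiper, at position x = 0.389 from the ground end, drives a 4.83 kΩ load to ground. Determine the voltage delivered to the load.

The pot divides into 4.882 kΩ above the wiper and 3.108 kΩ below.
(x·R_p) ‖ R_L = 1.891 kΩ.
V_out = 8.77 × 1.891/(4.882 + 1.891) = 2.449 V.

V_out ≈ 2.45 V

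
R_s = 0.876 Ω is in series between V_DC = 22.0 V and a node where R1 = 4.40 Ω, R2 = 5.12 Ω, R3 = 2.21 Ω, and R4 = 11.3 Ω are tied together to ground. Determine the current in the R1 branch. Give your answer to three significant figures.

Parallel bank: R_p = 1/(1/4.40 + 1/5.12 + 1/2.21 + 1/11.3) = 1.038 Ω.
V_A = 22.0 × 1.038/1.914 = 11.93 V.
I(R1) = V_A / R1 = 11.93/4.40 = 2.711 A.

I ≈ 2.71 A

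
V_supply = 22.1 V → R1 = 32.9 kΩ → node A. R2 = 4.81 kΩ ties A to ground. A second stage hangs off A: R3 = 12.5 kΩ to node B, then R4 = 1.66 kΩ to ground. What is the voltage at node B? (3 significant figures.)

Node A sees R2 in parallel with the series input of stage 2, R3 + R4 = 14.16 kΩ.
R2 ‖ (R3+R4) = 3.590 kΩ.
V_A = 22.1 × 3.590/(32.9 + 3.590) = 2.174 V.
Stage 2 is unloaded, so V_B = V_A · R4/(R3+R4) = 2.174 × 1.66/14.16 = 0.2549 V.

V_B ≈ 0.255 V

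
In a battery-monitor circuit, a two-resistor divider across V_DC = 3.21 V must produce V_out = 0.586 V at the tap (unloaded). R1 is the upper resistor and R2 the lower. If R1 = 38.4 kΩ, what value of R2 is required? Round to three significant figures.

V_out/V_DC = R2/(R1+R2) = 0.1826.
So R2 = R1 · V_out/(V_DC − V_out) = 38.4 × 0.586/(3.21 − 0.586) = 38.4 × 0.2233 = 8.576 kΩ.

R2 ≈ 8.58 kΩ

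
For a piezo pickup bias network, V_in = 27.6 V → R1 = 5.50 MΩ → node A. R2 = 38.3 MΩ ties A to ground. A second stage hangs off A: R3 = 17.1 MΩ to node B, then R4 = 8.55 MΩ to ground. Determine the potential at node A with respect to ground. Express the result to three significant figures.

Looking into the second stage from A: R3 + R4 = 25.65 MΩ appears in parallel with R2.
R2 ‖ (R3+R4) = 15.36 MΩ.
V_A = 27.6 × 15.36/(5.50 + 15.36) = 20.32 V.

V_A ≈ 20.3 V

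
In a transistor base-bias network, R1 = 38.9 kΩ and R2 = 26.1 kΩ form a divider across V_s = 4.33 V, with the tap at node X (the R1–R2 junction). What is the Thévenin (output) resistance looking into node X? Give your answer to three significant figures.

R_th ≈ 15.6 kΩ

With V_s suppressed (replaced by a short), R_th = R1 ‖ R2 = (38.90 × 26.1)/(38.90 + 26.1) = 15.62 kΩ.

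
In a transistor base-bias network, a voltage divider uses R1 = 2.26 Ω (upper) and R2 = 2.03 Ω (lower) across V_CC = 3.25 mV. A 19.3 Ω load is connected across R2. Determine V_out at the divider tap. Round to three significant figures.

V_out ≈ 1.46 mV

R2 ‖ R_L = (2.03 × 19.3)/(2.03 + 19.3) = 1.837 Ω.
Now apply the divider: V_out = 3.25 × 0.4484 = 1.457 mV.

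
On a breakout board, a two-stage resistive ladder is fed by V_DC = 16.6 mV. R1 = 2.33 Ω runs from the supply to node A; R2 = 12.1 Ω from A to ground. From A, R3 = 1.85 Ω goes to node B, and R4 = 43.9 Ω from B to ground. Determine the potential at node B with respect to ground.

V_B ≈ 12.8 mV

Looking into the second stage from A: R3 + R4 = 45.75 Ω appears in parallel with R2.
Effective lower resistance at A: R2 ‖ 45.75 = 9.569 Ω.
So V_A = 16.6 × 0.8042 = 13.35 mV.
Stage 2 is unloaded, so V_B = V_A · R4/(R3+R4) = 13.35 × 43.9/45.75 = 12.81 mV.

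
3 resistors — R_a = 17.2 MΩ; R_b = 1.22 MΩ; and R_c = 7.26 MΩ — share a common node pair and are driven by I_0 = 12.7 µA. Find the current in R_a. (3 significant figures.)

I ≈ 0.727 µA

Conductances: ΣG = 1/17.2 + 1/1.22 + 1/7.26 = 1.016 (1/MΩ).
By the current-divider rule, I = I_0 · G_k/ΣG = 12.7 × 0.05725 = 0.7271 µA.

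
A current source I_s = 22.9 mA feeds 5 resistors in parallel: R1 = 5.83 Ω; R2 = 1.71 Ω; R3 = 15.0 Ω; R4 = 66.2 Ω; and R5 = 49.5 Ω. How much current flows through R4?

Total conductance ΣG = 1/5.83 + 1/1.71 + 1/15.0 + 1/66.2 + 1/49.5 = 0.8583 (units of 1/Ω).
R4 takes the fraction G_k/ΣG = 0.01511/0.8583 = 0.01760, so I = 22.9 × 0.01760 = 0.4030 mA.

I ≈ 0.403 mA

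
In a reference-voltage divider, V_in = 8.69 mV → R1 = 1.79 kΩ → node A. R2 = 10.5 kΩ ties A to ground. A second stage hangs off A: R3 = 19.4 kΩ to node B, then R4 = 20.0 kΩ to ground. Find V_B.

The second stage (R3 + R4 = 39.40 kΩ) loads node A in parallel with R2.
Effective lower resistance at A: R2 ‖ 39.40 = 8.291 kΩ.
V_A = 8.69 × 8.291/(1.79 + 8.291) = 7.147 mV.
Stage 2 is unloaded, so V_B = V_A · R4/(R3+R4) = 7.147 × 20.0/39.40 = 3.628 mV.

V_B ≈ 3.63 mV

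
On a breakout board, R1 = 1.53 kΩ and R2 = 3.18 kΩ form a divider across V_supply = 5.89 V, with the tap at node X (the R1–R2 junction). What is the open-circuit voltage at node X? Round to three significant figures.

V_th ≈ 3.98 V

Open-circuit (no load on X): V_th = V_supply · R2/(R1 + R2) = 5.89 × 3.18/(1.530 + 3.18) = 3.977 V.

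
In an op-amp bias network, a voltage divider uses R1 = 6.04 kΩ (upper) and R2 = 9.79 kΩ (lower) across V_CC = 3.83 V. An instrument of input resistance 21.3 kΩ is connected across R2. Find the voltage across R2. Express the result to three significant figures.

The load sits in parallel with R2, giving an effective lower resistance R2' = R2·R_L/(R2+R_L) = 6.707 kΩ.
Voltage divider with the loaded lower leg: V_out = 3.83 × 6.707/(6.04 + 6.707) = 3.83 × 0.5262 = 2.015 V.

V_out ≈ 2.02 V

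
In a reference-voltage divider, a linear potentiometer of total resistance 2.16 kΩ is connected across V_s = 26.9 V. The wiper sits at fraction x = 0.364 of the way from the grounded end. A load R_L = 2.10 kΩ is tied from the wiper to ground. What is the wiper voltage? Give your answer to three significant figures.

Split the track: R_lower = x·R_p = 0.7862 kΩ, R_upper = (1−x)·R_p = 1.374 kΩ.
R_L loads the lower segment: effective lower R = 0.5721 kΩ.
V_out = 26.9 × 0.5721/(1.374 + 0.5721) = 7.908 V.
(Unloaded: V_out = x·V_s = 9.79 V.)

V_out ≈ 7.91 V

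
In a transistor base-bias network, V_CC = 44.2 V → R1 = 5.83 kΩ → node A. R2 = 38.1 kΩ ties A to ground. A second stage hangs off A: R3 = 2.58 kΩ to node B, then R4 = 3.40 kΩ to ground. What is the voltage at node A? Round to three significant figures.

V_A ≈ 20.8 V

Node A sees R2 in parallel with the series input of stage 2, R3 + R4 = 5.980 kΩ.
Effective lower resistance at A: R2 ‖ 5.980 = 5.169 kΩ.
V_A = 44.2 × 5.169/(5.83 + 5.169) = 20.77 V.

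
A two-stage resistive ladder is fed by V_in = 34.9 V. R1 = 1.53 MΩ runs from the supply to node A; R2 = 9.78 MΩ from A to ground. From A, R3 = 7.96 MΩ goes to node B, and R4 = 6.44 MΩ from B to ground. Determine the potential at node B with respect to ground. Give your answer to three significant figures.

The second stage (R3 + R4 = 14.40 MΩ) loads node A in parallel with R2.
R2 ‖ (R3+R4) = 5.824 MΩ.
V_A = 34.9 × 5.824/(1.53 + 5.824) = 27.64 V.
Then the unloaded second divider: V_B = V_A × R4/(R3+R4) = 27.64 × 0.4472 = 12.36 V.

V_B ≈ 12.4 V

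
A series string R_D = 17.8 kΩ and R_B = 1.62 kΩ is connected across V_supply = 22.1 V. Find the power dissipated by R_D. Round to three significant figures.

P ≈ 23.1 mW

Series current I = V_supply/ΣR = 22.1/19.42 = 1.138 mA.
P(R_D) = I²·R_D = (1.138)² × 17.8 = 23.05 mW.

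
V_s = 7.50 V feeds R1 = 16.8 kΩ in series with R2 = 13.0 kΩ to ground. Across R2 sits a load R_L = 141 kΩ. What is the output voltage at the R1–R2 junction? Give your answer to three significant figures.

V_out ≈ 3.11 V

The load sits in parallel with R2, giving an effective lower resistance R2' = R2·R_L/(R2+R_L) = 11.90 kΩ.
Then V_out = V_s · R2'/(R1 + R2') = 7.50 × 11.90/28.70 = 3.110 V.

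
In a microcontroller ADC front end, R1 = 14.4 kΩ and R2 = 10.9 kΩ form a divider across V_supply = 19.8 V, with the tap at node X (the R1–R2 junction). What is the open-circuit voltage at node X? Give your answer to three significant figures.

Open-circuit (no load on X): V_th = V_supply · R2/(R1 + R2) = 19.8 × 10.9/(14.40 + 10.9) = 8.530 V.

V_th ≈ 8.53 V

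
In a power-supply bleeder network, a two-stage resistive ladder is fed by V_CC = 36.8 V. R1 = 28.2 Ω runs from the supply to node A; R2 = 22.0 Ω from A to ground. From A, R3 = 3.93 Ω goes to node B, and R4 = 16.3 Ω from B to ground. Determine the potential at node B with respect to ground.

The second stage (R3 + R4 = 20.23 Ω) loads node A in parallel with R2.
Effective lower resistance at A: R2 ‖ 20.23 = 10.54 Ω.
First divider: V_A = V_CC · 10.54/(28.2 + 10.54) = 10.01 V.
Stage 2 is unloaded, so V_B = V_A · R4/(R3+R4) = 10.01 × 16.3/20.23 = 8.067 V.

V_B ≈ 8.07 V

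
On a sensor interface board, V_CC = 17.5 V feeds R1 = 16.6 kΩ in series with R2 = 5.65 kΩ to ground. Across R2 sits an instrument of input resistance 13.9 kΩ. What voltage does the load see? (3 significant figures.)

The load sits in parallel with R2, giving an effective lower resistance R2' = R2·R_L/(R2+R_L) = 4.017 kΩ.
Voltage divider with the loaded lower leg: V_out = 17.5 × 4.017/(16.6 + 4.017) = 17.5 × 0.1948 = 3.410 V.

V_out ≈ 3.41 V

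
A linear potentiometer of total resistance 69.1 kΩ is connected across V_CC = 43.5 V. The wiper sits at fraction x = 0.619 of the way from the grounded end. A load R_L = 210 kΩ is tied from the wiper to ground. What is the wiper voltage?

The pot divides into 26.33 kΩ above the wiper and 42.77 kΩ below.
R_L loads the lower segment: effective lower R = 35.54 kΩ.
Loaded-divider output: V_out = 43.5 × 0.5744 = 24.99 V.
(Unloaded: V_out = x·V_CC = 26.9 V.)

V_out ≈ 25.0 V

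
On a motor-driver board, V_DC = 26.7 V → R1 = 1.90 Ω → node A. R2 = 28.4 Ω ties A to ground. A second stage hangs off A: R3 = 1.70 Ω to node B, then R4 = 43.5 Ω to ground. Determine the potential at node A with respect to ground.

V_A ≈ 24.1 V

The second stage (R3 + R4 = 45.20 Ω) loads node A in parallel with R2.
Effective lower resistance at A: R2 ‖ 45.20 = 17.44 Ω.
V_A = 26.7 × 17.44/(1.90 + 17.44) = 24.08 V.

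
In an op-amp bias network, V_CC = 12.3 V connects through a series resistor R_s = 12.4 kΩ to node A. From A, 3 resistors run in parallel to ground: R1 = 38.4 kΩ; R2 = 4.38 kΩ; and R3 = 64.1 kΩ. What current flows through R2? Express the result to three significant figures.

I ≈ 0.646 mA

Combine the parallel branches: R_p = (1/38.4 + 1/4.38 + 1/64.1)⁻¹ = 3.704 kΩ.
V_A = 12.3 × 3.704/16.10 = 2.829 V.
I(R2) = V_A / R2 = 2.829/4.38 = 0.6460 mA.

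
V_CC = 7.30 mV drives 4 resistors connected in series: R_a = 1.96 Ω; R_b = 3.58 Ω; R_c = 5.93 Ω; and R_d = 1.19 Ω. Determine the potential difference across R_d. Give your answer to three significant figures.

Series total: ΣR = 1.96 + 3.58 + 5.93 + 1.19 = 12.66 Ω.
By the voltage-divider rule, V = 7.30 × 1.190/12.66 = 0.6862 mV.

V ≈ 0.686 mV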